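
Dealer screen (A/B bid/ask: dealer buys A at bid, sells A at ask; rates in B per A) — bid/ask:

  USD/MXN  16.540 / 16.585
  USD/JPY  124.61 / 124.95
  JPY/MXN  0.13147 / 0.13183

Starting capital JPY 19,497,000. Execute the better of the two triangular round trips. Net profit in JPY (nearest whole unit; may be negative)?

Net profit: JPY 80,299

Best loop JPY → USD → MXN → JPY:
JPY 19,497,000 ÷ 124.95 (buy USD at ask) = USD 156,038.42
USD 156,038.42 × 16.540 (sell USD at bid) = MXN 2,580,875.39
MXN 2,580,875.39 ÷ 0.13183 (buy JPY at ask) = JPY 19,577,299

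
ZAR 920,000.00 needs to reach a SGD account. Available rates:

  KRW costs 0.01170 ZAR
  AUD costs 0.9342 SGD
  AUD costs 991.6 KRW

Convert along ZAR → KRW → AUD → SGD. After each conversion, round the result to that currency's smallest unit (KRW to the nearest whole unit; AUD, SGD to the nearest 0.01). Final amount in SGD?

ZAR 920,000.00 ÷ 0.01170 = KRW 78,632,479
KRW 78,632,479 ÷ 991.6 = AUD 79,298.59
AUD 79,298.59 × 0.9342 = SGD 74,080.74

SGD 74,080.74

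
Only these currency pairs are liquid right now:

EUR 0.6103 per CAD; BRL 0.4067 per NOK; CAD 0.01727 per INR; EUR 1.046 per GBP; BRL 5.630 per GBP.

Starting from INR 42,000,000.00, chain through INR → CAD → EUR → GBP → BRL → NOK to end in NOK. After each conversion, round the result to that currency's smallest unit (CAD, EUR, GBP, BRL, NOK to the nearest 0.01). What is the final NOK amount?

INR 42,000,000.00 × 0.01727 = CAD 725,340.00
CAD 725,340.00 × 0.6103 = EUR 442,675.00
EUR 442,675.00 ÷ 1.046 = GBP 423,207.46
GBP 423,207.46 × 5.630 = BRL 2,382,658.00
BRL 2,382,658.00 ÷ 0.4067 = NOK 5,858,514.88

NOK 5,858,514.88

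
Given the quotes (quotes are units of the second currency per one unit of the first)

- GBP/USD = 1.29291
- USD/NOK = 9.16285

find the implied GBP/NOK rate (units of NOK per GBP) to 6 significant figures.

GBP/NOK = 11.8467

1 GBP × 1.29291 = 1.29291 USD
1.29291 USD × 9.16285 = 11.8467 NOK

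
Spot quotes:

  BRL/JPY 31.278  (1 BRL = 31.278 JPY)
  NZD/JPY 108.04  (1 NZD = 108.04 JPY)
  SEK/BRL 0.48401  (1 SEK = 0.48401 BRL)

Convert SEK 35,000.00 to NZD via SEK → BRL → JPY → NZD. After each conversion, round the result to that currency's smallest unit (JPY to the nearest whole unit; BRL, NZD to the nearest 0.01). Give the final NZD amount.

NZD 4,904.29

SEK 35,000.00 × 0.48401 = BRL 16,940.35
BRL 16,940.35 × 31.278 = JPY 529,860
JPY 529,860 ÷ 108.04 = NZD 4,904.29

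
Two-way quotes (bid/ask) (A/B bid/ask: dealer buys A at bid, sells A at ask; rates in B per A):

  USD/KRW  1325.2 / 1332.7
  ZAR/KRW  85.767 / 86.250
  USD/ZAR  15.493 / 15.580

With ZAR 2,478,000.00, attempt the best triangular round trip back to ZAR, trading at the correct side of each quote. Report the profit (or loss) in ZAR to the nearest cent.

Net result: ZAR -7,273.66 (no profitable arbitrage after spreads)

Best loop ZAR → KRW → USD → ZAR:
ZAR 2,478,000.00 × 85.767 (sell ZAR at bid) = KRW 212,530,626
KRW 212,530,626 ÷ 1332.7 (buy USD at ask) = USD 159,473.72
USD 159,473.72 × 15.493 (sell USD at bid) = ZAR 2,470,726.34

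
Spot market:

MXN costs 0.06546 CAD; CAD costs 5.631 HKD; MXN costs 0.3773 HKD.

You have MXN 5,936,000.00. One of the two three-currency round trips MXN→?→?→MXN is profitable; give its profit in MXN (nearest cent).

Profitable loop is MXN → HKD → CAD → MXN:
MXN 5,936,000.00 × 0.3773 = HKD 2,239,652.80
HKD 2,239,652.80 ÷ 5.631 = CAD 397,736.25
CAD 397,736.25 ÷ 0.06546 = MXN 6,076,019.64
Profit = MXN 6,076,019.64 − MXN 5,936,000.00

Profit: MXN 140,019.64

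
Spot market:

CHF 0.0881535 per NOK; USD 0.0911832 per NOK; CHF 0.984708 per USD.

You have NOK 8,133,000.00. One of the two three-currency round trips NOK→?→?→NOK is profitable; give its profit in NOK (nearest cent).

Profitable loop is NOK → USD → CHF → NOK:
NOK 8,133,000.00 × 0.0911832 = USD 741,592.97
USD 741,592.97 × 0.984708 = CHF 730,252.53
CHF 730,252.53 ÷ 0.0881535 = NOK 8,283,874.45
Profit = NOK 8,283,874.45 − NOK 8,133,000.00

Profit: NOK 150,874.45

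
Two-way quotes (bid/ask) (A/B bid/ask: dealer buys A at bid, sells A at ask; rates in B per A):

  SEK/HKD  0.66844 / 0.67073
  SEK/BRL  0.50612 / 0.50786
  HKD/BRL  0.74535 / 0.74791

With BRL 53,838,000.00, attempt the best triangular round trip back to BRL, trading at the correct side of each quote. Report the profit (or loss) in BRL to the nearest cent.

Net profit: BRL 480,197.00

Best loop BRL → HKD → SEK → BRL:
BRL 53,838,000.00 ÷ 0.74791 (buy HKD at ask) = HKD 71,984,597.08
HKD 71,984,597.08 ÷ 0.67073 (buy SEK at ask) = SEK 107,322,763.37
SEK 107,322,763.37 × 0.50612 (sell SEK at bid) = BRL 54,318,197.00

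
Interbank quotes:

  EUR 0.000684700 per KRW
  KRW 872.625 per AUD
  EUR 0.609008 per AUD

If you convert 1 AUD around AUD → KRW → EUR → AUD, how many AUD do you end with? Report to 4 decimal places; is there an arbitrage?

0.9811 (arbitrage exists)

Around AUD → KRW → EUR → AUD: 1 × 872.625 × 0.000684700 ÷ 0.609008 = 0.981081
Product < 1; profitable direction is AUD → EUR → KRW → AUD.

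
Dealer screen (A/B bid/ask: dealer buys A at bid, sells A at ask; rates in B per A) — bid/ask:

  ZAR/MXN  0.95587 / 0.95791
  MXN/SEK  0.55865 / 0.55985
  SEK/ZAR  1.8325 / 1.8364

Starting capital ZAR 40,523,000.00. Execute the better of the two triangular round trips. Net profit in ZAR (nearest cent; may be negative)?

Best loop ZAR → SEK → MXN → ZAR:
ZAR 40,523,000.00 ÷ 1.8364 (buy SEK at ask) = SEK 22,066,543.24
SEK 22,066,543.24 ÷ 0.55985 (buy MXN at ask) = MXN 39,415,099.11
MXN 39,415,099.11 ÷ 0.95791 (buy ZAR at ask) = ZAR 41,146,975.30

Net profit: ZAR 623,975.30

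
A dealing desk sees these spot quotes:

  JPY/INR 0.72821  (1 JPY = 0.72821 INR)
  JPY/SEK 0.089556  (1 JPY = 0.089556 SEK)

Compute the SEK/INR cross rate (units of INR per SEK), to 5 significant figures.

SEK/INR = 8.1313

1 SEK ÷ 0.089556 = 11.1662 JPY
11.1662 JPY × 0.72821 = 8.13134 INR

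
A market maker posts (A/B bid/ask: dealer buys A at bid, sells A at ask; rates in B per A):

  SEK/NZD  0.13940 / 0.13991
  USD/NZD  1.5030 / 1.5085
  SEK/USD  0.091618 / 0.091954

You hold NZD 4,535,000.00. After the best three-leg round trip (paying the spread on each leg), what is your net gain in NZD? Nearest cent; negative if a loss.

Net profit: NZD 22,473.21

Best loop NZD → USD → SEK → NZD:
NZD 4,535,000.00 ÷ 1.5085 (buy USD at ask) = USD 3,006,297.65
USD 3,006,297.65 ÷ 0.091954 (buy SEK at ask) = SEK 32,693,495.08
SEK 32,693,495.08 × 0.13940 (sell SEK at bid) = NZD 4,557,473.21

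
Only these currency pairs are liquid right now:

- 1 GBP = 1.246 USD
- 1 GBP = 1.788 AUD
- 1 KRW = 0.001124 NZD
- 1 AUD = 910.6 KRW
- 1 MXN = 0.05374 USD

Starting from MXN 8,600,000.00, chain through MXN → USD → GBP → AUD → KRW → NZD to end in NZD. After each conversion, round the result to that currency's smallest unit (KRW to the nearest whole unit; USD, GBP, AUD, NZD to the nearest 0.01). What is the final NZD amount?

MXN 8,600,000.00 × 0.05374 = USD 462,164.00
USD 462,164.00 ÷ 1.246 = GBP 370,918.14
GBP 370,918.14 × 1.788 = AUD 663,201.63
AUD 663,201.63 × 910.6 = KRW 603,911,404
KRW 603,911,404 × 0.001124 = NZD 678,796.42

NZD 678,796.42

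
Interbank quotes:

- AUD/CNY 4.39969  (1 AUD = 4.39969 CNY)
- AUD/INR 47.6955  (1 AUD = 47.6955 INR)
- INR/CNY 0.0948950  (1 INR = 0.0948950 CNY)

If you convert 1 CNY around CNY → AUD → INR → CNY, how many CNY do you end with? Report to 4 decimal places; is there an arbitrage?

1.0287 (arbitrage exists)

Around CNY → AUD → INR → CNY: 1 ÷ 4.39969 × 47.6955 × 0.0948950 = 1.028723
Product > 1; profitable direction is CNY → AUD → INR → CNY.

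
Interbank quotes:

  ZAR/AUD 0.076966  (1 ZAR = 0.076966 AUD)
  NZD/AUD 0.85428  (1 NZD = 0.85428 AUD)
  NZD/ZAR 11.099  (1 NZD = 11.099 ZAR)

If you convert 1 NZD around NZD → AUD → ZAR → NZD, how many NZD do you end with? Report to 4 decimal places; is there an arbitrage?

1.0000 (no arbitrage)

Around NZD → AUD → ZAR → NZD: 1 × 0.85428 ÷ 0.076966 ÷ 11.099 = 1.000040
Product ≈ 1 (deviation 0.004%, within rounding noise).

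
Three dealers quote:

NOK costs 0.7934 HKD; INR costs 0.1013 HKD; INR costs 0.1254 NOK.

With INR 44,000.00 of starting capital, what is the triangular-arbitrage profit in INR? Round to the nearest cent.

Profitable loop is INR → HKD → NOK → INR:
INR 44,000.00 × 0.1013 = HKD 4,457.20
HKD 4,457.20 ÷ 0.7934 = NOK 5,617.85
NOK 5,617.85 ÷ 0.1254 = INR 44,799.42
Profit = INR 44,799.42 − INR 44,000.00

Profit: INR 799.42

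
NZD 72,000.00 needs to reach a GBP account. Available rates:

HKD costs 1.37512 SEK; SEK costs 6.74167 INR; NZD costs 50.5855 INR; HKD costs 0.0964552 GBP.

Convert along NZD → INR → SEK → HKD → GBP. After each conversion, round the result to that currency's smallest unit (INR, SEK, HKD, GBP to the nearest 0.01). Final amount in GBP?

GBP 37,894.49

NZD 72,000.00 × 50.5855 = INR 3,642,156.00
INR 3,642,156.00 ÷ 6.74167 = SEK 540,245.37
SEK 540,245.37 ÷ 1.37512 = HKD 392,871.44
HKD 392,871.44 × 0.0964552 = GBP 37,894.49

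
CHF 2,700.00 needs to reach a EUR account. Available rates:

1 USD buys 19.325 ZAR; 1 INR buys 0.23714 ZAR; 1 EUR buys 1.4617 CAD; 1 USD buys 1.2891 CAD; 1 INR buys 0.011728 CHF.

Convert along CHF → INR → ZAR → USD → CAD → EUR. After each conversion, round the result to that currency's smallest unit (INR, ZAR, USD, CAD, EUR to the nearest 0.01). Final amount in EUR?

CHF 2,700.00 ÷ 0.011728 = INR 230,218.28
INR 230,218.28 × 0.23714 = ZAR 54,593.96
ZAR 54,593.96 ÷ 19.325 = USD 2,825.04
USD 2,825.04 × 1.2891 = CAD 3,641.76
CAD 3,641.76 ÷ 1.4617 = EUR 2,491.46

EUR 2,491.46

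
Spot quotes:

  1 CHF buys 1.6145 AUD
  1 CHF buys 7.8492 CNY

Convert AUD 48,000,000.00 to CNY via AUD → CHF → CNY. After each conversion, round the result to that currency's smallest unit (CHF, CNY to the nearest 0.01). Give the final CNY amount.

AUD 48,000,000.00 ÷ 1.6145 = CHF 29,730,566.74
CHF 29,730,566.74 × 7.8492 = CNY 233,361,164.46

CNY 233,361,164.46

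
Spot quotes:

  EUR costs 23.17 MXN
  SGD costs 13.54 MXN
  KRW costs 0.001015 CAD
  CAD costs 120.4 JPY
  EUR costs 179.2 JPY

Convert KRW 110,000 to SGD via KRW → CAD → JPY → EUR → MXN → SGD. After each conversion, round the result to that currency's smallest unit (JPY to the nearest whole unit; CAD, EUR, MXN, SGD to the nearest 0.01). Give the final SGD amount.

SGD 128.38

KRW 110,000 × 0.001015 = CAD 111.65
CAD 111.65 × 120.4 = JPY 13,443
JPY 13,443 ÷ 179.2 = EUR 75.02
EUR 75.02 × 23.17 = MXN 1,738.21
MXN 1,738.21 ÷ 13.54 = SGD 128.38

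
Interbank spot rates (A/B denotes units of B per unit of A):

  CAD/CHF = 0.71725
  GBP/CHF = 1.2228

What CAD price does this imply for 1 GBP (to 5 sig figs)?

1 GBP × 1.2228 = 1.2228 CHF
1.2228 CHF ÷ 0.71725 = 1.70484 CAD

GBP/CAD = 1.7048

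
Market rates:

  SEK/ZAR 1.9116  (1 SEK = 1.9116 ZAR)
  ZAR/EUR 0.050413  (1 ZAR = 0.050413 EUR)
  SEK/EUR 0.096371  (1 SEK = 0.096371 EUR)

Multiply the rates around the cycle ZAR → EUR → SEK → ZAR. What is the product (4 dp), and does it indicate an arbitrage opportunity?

1.0000 (no arbitrage)

Around ZAR → EUR → SEK → ZAR: 1 × 0.050413 ÷ 0.096371 × 1.9116 = 0.999984
Product ≈ 1 (deviation 0.002%, within rounding noise).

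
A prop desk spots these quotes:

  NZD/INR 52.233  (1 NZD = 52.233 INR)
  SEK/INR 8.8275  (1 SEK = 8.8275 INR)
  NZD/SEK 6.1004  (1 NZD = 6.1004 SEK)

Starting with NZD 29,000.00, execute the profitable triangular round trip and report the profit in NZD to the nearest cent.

Profit: NZD 898.48

Profitable loop is NZD → SEK → INR → NZD:
NZD 29,000.00 × 6.1004 = SEK 176,911.60
SEK 176,911.60 × 8.8275 = INR 1,561,687.15
INR 1,561,687.15 ÷ 52.233 = NZD 29,898.48
Profit = NZD 29,898.48 − NZD 29,000.00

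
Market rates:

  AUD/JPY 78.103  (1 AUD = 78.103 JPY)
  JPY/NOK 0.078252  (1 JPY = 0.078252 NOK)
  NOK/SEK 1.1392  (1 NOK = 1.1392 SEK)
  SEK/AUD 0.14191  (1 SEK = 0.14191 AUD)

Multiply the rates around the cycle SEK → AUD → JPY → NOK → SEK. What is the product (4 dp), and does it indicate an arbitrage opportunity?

Around SEK → AUD → JPY → NOK → SEK: 1 × 0.14191 × 78.103 × 0.078252 × 1.1392 = 0.988044
Product < 1; profitable direction is SEK → NOK → JPY → AUD → SEK.

0.9880 (arbitrage exists)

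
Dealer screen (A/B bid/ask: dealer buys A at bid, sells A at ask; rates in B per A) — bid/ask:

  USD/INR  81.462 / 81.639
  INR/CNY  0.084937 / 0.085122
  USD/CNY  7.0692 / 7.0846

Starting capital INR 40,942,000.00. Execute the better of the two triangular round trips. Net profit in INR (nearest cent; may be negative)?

Net profit: INR 706,544.37

Best loop INR → USD → CNY → INR:
INR 40,942,000.00 ÷ 81.639 (buy USD at ask) = USD 501,500.51
USD 501,500.51 × 7.0692 (sell USD at bid) = CNY 3,545,207.39
CNY 3,545,207.39 ÷ 0.085122 (buy INR at ask) = INR 41,648,544.37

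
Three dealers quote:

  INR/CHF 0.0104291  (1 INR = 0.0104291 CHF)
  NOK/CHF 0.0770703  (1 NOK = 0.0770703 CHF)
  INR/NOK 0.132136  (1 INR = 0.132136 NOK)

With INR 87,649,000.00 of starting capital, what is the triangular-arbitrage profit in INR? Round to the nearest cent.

Profitable loop is INR → CHF → NOK → INR:
INR 87,649,000.00 × 0.0104291 = CHF 914,100.19
CHF 914,100.19 ÷ 0.0770703 = NOK 11,860,602.41
NOK 11,860,602.41 ÷ 0.132136 = INR 89,760,567.97
Profit = INR 89,760,567.97 − INR 87,649,000.00

Profit: INR 2,111,567.97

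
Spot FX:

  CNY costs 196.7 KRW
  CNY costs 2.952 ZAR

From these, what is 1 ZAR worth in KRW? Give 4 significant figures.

1 ZAR ÷ 2.952 = 0.338753 CNY
0.338753 CNY × 196.7 = 66.6328 KRW

ZAR/KRW = 66.63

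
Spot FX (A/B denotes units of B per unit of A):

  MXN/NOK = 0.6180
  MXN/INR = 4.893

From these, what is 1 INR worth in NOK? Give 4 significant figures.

INR/NOK = 0.1263

1 INR ÷ 4.893 = 0.204374 MXN
0.204374 MXN × 0.6180 = 0.126303 NOK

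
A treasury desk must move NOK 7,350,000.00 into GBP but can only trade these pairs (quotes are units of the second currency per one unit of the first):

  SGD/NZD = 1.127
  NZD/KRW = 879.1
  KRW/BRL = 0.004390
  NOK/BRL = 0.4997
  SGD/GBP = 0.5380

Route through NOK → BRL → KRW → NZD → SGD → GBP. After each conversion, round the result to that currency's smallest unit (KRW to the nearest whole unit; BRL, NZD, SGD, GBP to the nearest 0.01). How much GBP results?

NOK 7,350,000.00 × 0.4997 = BRL 3,672,795.00
BRL 3,672,795.00 ÷ 0.004390 = KRW 836,627,563
KRW 836,627,563 ÷ 879.1 = NZD 951,686.46
NZD 951,686.46 ÷ 1.127 = SGD 844,442.29
SGD 844,442.29 × 0.5380 = GBP 454,309.95

GBP 454,309.95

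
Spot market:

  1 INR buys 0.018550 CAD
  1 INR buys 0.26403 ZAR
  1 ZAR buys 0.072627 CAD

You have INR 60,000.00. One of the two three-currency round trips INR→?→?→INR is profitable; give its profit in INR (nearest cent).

Profit: INR 2,023.85

Profitable loop is INR → ZAR → CAD → INR:
INR 60,000.00 × 0.26403 = ZAR 15,841.80
ZAR 15,841.80 × 0.072627 = CAD 1,150.54
CAD 1,150.54 ÷ 0.018550 = INR 62,023.85
Profit = INR 62,023.85 − INR 60,000.00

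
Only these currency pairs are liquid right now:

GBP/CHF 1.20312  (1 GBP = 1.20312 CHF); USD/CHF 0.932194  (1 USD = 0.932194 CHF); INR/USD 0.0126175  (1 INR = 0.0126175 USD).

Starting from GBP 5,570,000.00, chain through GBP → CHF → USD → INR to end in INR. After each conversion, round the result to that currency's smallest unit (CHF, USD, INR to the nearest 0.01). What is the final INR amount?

INR 569,750,250.84

GBP 5,570,000.00 × 1.20312 = CHF 6,701,378.40
CHF 6,701,378.40 ÷ 0.932194 = USD 7,188,823.79
USD 7,188,823.79 ÷ 0.0126175 = INR 569,750,250.84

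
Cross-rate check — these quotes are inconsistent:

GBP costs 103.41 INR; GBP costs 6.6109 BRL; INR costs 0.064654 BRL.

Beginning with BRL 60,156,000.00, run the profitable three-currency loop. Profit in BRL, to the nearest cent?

Profit: BRL 682,192.10

Profitable loop is BRL → GBP → INR → BRL:
BRL 60,156,000.00 ÷ 6.6109 = GBP 9,099,517.46
GBP 9,099,517.46 × 103.41 = INR 940,981,100.91
INR 940,981,100.91 × 0.064654 = BRL 60,838,192.10
Profit = BRL 60,838,192.10 − BRL 60,156,000.00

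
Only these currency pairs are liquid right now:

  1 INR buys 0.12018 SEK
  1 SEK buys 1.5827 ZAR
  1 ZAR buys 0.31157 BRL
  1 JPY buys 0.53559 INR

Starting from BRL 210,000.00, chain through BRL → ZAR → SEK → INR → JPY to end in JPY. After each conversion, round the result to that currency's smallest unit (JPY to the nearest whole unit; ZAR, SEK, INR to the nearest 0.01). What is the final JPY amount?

JPY 6,616,075

BRL 210,000.00 ÷ 0.31157 = ZAR 674,005.84
ZAR 674,005.84 ÷ 1.5827 = SEK 425,858.24
SEK 425,858.24 ÷ 0.12018 = INR 3,543,503.41
INR 3,543,503.41 ÷ 0.53559 = JPY 6,616,075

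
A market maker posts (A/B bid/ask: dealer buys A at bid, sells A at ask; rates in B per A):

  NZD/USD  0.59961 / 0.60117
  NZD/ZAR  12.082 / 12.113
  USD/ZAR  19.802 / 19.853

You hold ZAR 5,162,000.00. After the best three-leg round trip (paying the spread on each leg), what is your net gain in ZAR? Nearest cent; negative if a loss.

Best loop ZAR → USD → NZD → ZAR:
ZAR 5,162,000.00 ÷ 19.853 (buy USD at ask) = USD 260,011.08
USD 260,011.08 ÷ 0.60117 (buy NZD at ask) = NZD 432,508.41
NZD 432,508.41 × 12.082 (sell NZD at bid) = ZAR 5,225,566.62

Net profit: ZAR 63,566.62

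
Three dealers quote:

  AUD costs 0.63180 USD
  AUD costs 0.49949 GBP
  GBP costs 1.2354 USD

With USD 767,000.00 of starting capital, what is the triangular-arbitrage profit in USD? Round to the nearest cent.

Profit: USD 18,309.03

Profitable loop is USD → GBP → AUD → USD:
USD 767,000.00 ÷ 1.2354 = GBP 620,851.55
GBP 620,851.55 ÷ 0.49949 = AUD 1,242,970.92
AUD 1,242,970.92 × 0.63180 = USD 785,309.03
Profit = USD 785,309.03 − USD 767,000.00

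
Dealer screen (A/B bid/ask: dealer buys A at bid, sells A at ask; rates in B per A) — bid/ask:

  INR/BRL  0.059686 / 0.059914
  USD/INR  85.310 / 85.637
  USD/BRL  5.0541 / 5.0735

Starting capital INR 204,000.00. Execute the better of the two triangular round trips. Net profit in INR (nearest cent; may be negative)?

Net profit: INR 736.33

Best loop INR → BRL → USD → INR:
INR 204,000.00 × 0.059686 (sell INR at bid) = BRL 12,175.94
BRL 12,175.94 ÷ 5.0735 (buy USD at ask) = USD 2,399.91
USD 2,399.91 × 85.310 (sell USD at bid) = INR 204,736.33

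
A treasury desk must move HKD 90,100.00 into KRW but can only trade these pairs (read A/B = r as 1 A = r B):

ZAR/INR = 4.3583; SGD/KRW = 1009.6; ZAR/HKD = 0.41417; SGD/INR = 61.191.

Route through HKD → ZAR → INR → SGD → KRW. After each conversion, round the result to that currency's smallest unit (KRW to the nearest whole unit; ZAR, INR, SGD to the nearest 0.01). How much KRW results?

KRW 15,643,177

HKD 90,100.00 ÷ 0.41417 = ZAR 217,543.52
ZAR 217,543.52 × 4.3583 = INR 948,119.92
INR 948,119.92 ÷ 61.191 = SGD 15,494.43
SGD 15,494.43 × 1009.6 = KRW 15,643,177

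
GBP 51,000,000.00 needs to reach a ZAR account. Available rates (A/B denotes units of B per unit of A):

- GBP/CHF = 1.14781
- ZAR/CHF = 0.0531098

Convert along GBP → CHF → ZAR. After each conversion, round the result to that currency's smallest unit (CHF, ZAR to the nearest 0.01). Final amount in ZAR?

ZAR 1,102,212,962.58

GBP 51,000,000.00 × 1.14781 = CHF 58,538,310.00
CHF 58,538,310.00 ÷ 0.0531098 = ZAR 1,102,212,962.58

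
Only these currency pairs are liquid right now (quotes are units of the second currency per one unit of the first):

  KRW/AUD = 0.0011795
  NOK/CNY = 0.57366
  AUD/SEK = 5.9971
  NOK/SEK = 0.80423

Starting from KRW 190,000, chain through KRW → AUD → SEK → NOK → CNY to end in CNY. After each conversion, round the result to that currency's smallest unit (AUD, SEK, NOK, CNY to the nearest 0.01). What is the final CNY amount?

CNY 958.64

KRW 190,000 × 0.0011795 = AUD 224.10
AUD 224.10 × 5.9971 = SEK 1,343.95
SEK 1,343.95 ÷ 0.80423 = NOK 1,671.10
NOK 1,671.10 × 0.57366 = CNY 958.64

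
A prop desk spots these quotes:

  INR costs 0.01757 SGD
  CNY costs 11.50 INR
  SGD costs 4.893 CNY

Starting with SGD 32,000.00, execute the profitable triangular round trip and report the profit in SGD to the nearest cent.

Profitable loop is SGD → INR → CNY → SGD:
SGD 32,000.00 ÷ 0.01757 = INR 1,821,286.28
INR 1,821,286.28 ÷ 11.50 = CNY 158,372.72
CNY 158,372.72 ÷ 4.893 = SGD 32,367.20
Profit = SGD 32,367.20 − SGD 32,000.00

Profit: SGD 367.20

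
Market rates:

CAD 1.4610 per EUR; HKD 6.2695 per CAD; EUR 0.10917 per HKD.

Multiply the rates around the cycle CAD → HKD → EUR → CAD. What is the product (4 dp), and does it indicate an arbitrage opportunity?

Around CAD → HKD → EUR → CAD: 1 × 6.2695 × 0.10917 × 1.4610 = 0.999969
Product ≈ 1 (deviation 0.003%, within rounding noise).

1.0000 (no arbitrage)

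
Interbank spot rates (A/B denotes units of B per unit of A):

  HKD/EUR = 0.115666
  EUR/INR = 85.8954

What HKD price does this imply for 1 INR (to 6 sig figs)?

INR/HKD = 0.100652

1 INR ÷ 85.8954 = 0.0116421 EUR
0.0116421 EUR ÷ 0.115666 = 0.100652 HKD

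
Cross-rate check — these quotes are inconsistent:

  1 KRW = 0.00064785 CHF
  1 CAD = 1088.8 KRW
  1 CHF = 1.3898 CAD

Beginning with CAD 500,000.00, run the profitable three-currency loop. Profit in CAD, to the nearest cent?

Profitable loop is CAD → CHF → KRW → CAD:
CAD 500,000.00 ÷ 1.3898 = CHF 359,763.99
CHF 359,763.99 ÷ 0.00064785 = KRW 555,319,896
KRW 555,319,896 ÷ 1088.8 = CAD 510,029.29
Profit = CAD 510,029.29 − CAD 500,000.00

Profit: CAD 10,029.29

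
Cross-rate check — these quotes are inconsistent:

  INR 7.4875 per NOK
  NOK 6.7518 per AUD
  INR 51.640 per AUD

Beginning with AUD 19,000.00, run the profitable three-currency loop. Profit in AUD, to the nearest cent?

Profit: AUD 408.12

Profitable loop is AUD → INR → NOK → AUD:
AUD 19,000.00 × 51.640 = INR 981,160.00
INR 981,160.00 ÷ 7.4875 = NOK 131,039.73
NOK 131,039.73 ÷ 6.7518 = AUD 19,408.12
Profit = AUD 19,408.12 − AUD 19,000.00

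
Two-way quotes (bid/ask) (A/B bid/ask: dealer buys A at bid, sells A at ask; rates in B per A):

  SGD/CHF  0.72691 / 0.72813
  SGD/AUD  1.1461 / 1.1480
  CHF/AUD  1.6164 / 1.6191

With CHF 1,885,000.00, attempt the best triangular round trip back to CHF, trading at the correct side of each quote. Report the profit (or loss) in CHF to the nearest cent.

Best loop CHF → AUD → SGD → CHF:
CHF 1,885,000.00 × 1.6164 (sell CHF at bid) = AUD 3,046,914.00
AUD 3,046,914.00 ÷ 1.1480 (buy SGD at ask) = SGD 2,654,106.27
SGD 2,654,106.27 × 0.72691 (sell SGD at bid) = CHF 1,929,296.39

Net profit: CHF 44,296.39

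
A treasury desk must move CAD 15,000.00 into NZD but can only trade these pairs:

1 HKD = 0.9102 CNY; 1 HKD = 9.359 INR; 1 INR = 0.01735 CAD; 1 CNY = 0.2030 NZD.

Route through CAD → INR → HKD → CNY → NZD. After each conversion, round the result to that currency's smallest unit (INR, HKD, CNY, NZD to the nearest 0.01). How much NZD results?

NZD 17,068.49

CAD 15,000.00 ÷ 0.01735 = INR 864,553.31
INR 864,553.31 ÷ 9.359 = HKD 92,376.68
HKD 92,376.68 × 0.9102 = CNY 84,081.25
CNY 84,081.25 × 0.2030 = NZD 17,068.49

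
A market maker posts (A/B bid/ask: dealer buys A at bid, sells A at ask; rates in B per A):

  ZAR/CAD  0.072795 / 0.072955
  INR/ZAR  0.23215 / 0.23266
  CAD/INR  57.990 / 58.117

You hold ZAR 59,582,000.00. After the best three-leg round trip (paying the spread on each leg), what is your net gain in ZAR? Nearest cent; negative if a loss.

Net profit: ZAR 817,744.81

Best loop ZAR → INR → CAD → ZAR:
ZAR 59,582,000.00 ÷ 0.23266 (buy INR at ask) = INR 256,090,432.39
INR 256,090,432.39 ÷ 58.117 (buy CAD at ask) = CAD 4,406,463.38
CAD 4,406,463.38 ÷ 0.072955 (buy ZAR at ask) = ZAR 60,399,744.81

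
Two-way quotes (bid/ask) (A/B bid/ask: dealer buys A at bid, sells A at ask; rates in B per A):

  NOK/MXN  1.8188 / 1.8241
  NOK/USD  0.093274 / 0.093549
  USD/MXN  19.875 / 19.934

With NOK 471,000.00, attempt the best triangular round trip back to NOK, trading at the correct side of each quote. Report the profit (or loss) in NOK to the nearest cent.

Net profit: NOK 7,674.18

Best loop NOK → USD → MXN → NOK:
NOK 471,000.00 × 0.093274 (sell NOK at bid) = USD 43,932.05
USD 43,932.05 × 19.875 (sell USD at bid) = MXN 873,149.57
MXN 873,149.57 ÷ 1.8241 (buy NOK at ask) = NOK 478,674.18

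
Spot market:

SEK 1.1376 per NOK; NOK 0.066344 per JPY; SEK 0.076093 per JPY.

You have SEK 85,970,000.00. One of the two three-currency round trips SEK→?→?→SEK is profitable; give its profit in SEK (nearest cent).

Profitable loop is SEK → NOK → JPY → SEK:
SEK 85,970,000.00 ÷ 1.1376 = NOK 75,571,378.34
NOK 75,571,378.34 ÷ 0.066344 = JPY 1,139,083,841
JPY 1,139,083,841 × 0.076093 = SEK 86,676,306.71
Profit = SEK 86,676,306.71 − SEK 85,970,000.00

Profit: SEK 706,306.71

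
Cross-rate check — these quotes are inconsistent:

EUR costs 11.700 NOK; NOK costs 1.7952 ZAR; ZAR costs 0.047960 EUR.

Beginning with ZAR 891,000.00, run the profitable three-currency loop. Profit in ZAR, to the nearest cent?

Profitable loop is ZAR → EUR → NOK → ZAR:
ZAR 891,000.00 × 0.047960 = EUR 42,732.36
EUR 42,732.36 × 11.700 = NOK 499,968.61
NOK 499,968.61 × 1.7952 = ZAR 897,543.65
Profit = ZAR 897,543.65 − ZAR 891,000.00

Profit: ZAR 6,543.65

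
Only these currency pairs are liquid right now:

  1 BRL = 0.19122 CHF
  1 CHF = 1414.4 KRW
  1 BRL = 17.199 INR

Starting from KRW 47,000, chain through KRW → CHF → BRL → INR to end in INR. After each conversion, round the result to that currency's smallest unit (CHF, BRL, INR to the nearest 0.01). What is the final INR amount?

INR 2,988.84

KRW 47,000 ÷ 1414.4 = CHF 33.23
CHF 33.23 ÷ 0.19122 = BRL 173.78
BRL 173.78 × 17.199 = INR 2,988.84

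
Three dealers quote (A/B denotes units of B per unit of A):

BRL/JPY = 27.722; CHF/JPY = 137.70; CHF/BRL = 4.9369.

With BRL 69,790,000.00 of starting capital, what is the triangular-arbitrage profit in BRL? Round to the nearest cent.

Profit: BRL 427,966.63

Profitable loop is BRL → CHF → JPY → BRL:
BRL 69,790,000.00 ÷ 4.9369 = CHF 14,136,401.39
CHF 14,136,401.39 × 137.70 = JPY 1,946,582,471
JPY 1,946,582,471 ÷ 27.722 = BRL 70,217,966.63
Profit = BRL 70,217,966.63 − BRL 69,790,000.00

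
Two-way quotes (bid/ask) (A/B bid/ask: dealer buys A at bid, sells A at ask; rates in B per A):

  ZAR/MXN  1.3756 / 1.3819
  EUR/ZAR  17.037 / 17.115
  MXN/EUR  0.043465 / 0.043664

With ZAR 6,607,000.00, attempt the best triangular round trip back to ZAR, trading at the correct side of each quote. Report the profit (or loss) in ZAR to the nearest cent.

Best loop ZAR → MXN → EUR → ZAR:
ZAR 6,607,000.00 × 1.3756 (sell ZAR at bid) = MXN 9,088,589.20
MXN 9,088,589.20 × 0.043465 (sell MXN at bid) = EUR 395,035.53
EUR 395,035.53 × 17.037 (sell EUR at bid) = ZAR 6,730,220.32

Net profit: ZAR 123,220.32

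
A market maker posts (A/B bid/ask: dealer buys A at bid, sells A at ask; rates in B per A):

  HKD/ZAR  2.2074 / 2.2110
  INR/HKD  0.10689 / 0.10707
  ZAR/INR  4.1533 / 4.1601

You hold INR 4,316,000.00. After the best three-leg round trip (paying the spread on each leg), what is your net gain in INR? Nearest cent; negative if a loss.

Net profit: INR 66,491.88

Best loop INR → ZAR → HKD → INR:
INR 4,316,000.00 ÷ 4.1601 (buy ZAR at ask) = ZAR 1,037,475.06
ZAR 1,037,475.06 ÷ 2.2110 (buy HKD at ask) = HKD 469,233.41
HKD 469,233.41 ÷ 0.10707 (buy INR at ask) = INR 4,382,491.88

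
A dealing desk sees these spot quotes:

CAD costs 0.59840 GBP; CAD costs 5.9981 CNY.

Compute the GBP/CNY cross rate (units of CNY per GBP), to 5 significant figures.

GBP/CNY = 10.024

1 GBP ÷ 0.59840 = 1.67112 CAD
1.67112 CAD × 5.9981 = 10.0236 CNY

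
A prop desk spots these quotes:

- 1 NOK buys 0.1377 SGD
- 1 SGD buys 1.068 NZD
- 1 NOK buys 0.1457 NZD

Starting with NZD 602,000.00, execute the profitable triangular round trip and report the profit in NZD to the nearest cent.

Profitable loop is NZD → NOK → SGD → NZD:
NZD 602,000.00 ÷ 0.1457 = NOK 4,131,777.63
NOK 4,131,777.63 × 0.1377 = SGD 568,945.78
SGD 568,945.78 × 1.068 = NZD 607,634.09
Profit = NZD 607,634.09 − NZD 602,000.00

Profit: NZD 5,634.09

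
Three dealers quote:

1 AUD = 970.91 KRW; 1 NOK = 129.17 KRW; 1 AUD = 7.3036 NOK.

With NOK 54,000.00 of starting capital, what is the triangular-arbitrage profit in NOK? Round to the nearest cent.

Profitable loop is NOK → AUD → KRW → NOK:
NOK 54,000.00 ÷ 7.3036 = AUD 7,393.61
AUD 7,393.61 × 970.91 = KRW 7,178,534
KRW 7,178,534 ÷ 129.17 = NOK 55,574.31
Profit = NOK 55,574.31 − NOK 54,000.00

Profit: NOK 1,574.31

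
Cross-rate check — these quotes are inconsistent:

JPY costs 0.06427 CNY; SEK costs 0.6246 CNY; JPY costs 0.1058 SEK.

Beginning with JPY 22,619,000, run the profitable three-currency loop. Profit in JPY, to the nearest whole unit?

Profit: JPY 637,949

Profitable loop is JPY → SEK → CNY → JPY:
JPY 22,619,000 × 0.1058 = SEK 2,393,090.20
SEK 2,393,090.20 × 0.6246 = CNY 1,494,724.14
CNY 1,494,724.14 ÷ 0.06427 = JPY 23,256,949
Profit = JPY 23,256,949 − JPY 22,619,000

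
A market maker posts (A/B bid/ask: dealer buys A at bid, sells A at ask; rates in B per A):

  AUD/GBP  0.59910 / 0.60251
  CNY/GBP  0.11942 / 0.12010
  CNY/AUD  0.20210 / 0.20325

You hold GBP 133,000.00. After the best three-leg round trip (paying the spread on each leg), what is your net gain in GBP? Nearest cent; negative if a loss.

Net profit: GBP 1,083.17

Best loop GBP → CNY → AUD → GBP:
GBP 133,000.00 ÷ 0.12010 (buy CNY at ask) = CNY 1,107,410.49
CNY 1,107,410.49 × 0.20210 (sell CNY at bid) = AUD 223,807.66
AUD 223,807.66 × 0.59910 (sell AUD at bid) = GBP 134,083.17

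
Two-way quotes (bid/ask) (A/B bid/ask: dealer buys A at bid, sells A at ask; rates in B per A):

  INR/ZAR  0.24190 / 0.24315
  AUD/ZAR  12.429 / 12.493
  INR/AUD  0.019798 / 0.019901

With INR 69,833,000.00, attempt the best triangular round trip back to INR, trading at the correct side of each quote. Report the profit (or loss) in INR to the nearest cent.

Net profit: INR 838,438.86

Best loop INR → AUD → ZAR → INR:
INR 69,833,000.00 × 0.019798 (sell INR at bid) = AUD 1,382,553.73
AUD 1,382,553.73 × 12.429 (sell AUD at bid) = ZAR 17,183,760.36
ZAR 17,183,760.36 ÷ 0.24315 (buy INR at ask) = INR 70,671,438.86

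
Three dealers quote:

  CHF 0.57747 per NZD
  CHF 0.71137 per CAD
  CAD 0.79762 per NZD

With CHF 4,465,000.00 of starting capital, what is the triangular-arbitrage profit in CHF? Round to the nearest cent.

Profitable loop is CHF → CAD → NZD → CHF:
CHF 4,465,000.00 ÷ 0.71137 = CAD 6,276,621.17
CAD 6,276,621.17 ÷ 0.79762 = NZD 7,869,187.29
NZD 7,869,187.29 × 0.57747 = CHF 4,544,219.59
Profit = CHF 4,544,219.59 − CHF 4,465,000.00

Profit: CHF 79,219.59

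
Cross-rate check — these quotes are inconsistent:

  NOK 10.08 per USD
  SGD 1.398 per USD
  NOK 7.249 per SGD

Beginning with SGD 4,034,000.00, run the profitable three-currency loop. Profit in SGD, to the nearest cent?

Profitable loop is SGD → NOK → USD → SGD:
SGD 4,034,000.00 × 7.249 = NOK 29,242,466.00
NOK 29,242,466.00 ÷ 10.08 = USD 2,901,038.29
USD 2,901,038.29 × 1.398 = SGD 4,055,651.53
Profit = SGD 4,055,651.53 − SGD 4,034,000.00

Profit: SGD 21,651.53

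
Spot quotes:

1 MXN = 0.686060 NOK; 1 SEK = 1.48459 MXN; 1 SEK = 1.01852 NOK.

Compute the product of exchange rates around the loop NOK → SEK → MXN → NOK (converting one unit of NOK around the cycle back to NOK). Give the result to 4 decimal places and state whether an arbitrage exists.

1.0000 (no arbitrage)

Around NOK → SEK → MXN → NOK: 1 ÷ 1.01852 × 1.48459 × 0.686060 = 0.999998
Product ≈ 1 (deviation 0.000%, within rounding noise).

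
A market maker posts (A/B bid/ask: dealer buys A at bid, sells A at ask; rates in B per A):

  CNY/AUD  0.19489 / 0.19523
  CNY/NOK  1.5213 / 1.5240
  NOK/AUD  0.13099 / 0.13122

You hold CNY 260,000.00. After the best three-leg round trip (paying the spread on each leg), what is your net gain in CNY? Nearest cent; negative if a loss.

Net profit: CNY 5,387.10

Best loop CNY → NOK → AUD → CNY:
CNY 260,000.00 × 1.5213 (sell CNY at bid) = NOK 395,538.00
NOK 395,538.00 × 0.13099 (sell NOK at bid) = AUD 51,811.52
AUD 51,811.52 ÷ 0.19523 (buy CNY at ask) = CNY 265,387.10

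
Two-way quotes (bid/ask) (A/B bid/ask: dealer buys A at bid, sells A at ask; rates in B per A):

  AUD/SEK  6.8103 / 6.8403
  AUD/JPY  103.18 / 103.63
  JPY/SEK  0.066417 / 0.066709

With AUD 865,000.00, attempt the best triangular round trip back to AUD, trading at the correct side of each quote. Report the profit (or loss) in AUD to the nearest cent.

Best loop AUD → JPY → SEK → AUD:
AUD 865,000.00 × 103.18 (sell AUD at bid) = JPY 89,250,700
JPY 89,250,700 × 0.066417 (sell JPY at bid) = SEK 5,927,763.74
SEK 5,927,763.74 ÷ 6.8403 (buy AUD at ask) = AUD 866,594.12

Net profit: AUD 1,594.12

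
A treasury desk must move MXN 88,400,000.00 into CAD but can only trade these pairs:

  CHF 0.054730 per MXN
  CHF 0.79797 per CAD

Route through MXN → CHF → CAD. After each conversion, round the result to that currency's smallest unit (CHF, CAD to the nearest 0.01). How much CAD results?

MXN 88,400,000.00 × 0.054730 = CHF 4,838,132.00
CHF 4,838,132.00 ÷ 0.79797 = CAD 6,063,049.99

CAD 6,063,049.99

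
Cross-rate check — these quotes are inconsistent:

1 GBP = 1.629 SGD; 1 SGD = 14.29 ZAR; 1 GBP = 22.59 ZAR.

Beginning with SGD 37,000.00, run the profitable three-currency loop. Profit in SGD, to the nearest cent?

Profitable loop is SGD → ZAR → GBP → SGD:
SGD 37,000.00 × 14.29 = ZAR 528,730.00
ZAR 528,730.00 ÷ 22.59 = GBP 23,405.49
GBP 23,405.49 × 1.629 = SGD 38,127.54
Profit = SGD 38,127.54 − SGD 37,000.00

Profit: SGD 1,127.54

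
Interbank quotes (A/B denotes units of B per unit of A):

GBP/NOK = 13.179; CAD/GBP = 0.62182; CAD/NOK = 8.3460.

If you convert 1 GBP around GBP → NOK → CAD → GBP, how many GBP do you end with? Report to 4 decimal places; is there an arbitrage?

Around GBP → NOK → CAD → GBP: 1 × 13.179 ÷ 8.3460 × 0.62182 = 0.981903
Product < 1; profitable direction is GBP → CAD → NOK → GBP.

0.9819 (arbitrage exists)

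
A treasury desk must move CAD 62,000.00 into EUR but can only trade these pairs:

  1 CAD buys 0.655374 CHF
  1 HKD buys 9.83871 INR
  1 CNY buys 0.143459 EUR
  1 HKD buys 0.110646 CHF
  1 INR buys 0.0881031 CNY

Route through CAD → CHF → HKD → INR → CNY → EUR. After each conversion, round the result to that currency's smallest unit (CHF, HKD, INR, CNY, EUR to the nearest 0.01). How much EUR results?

CAD 62,000.00 × 0.655374 = CHF 40,633.19
CHF 40,633.19 ÷ 0.110646 = HKD 367,235.96
HKD 367,235.96 × 9.83871 = INR 3,613,128.11
INR 3,613,128.11 × 0.0881031 = CNY 318,327.79
CNY 318,327.79 × 0.143459 = EUR 45,666.99

EUR 45,666.99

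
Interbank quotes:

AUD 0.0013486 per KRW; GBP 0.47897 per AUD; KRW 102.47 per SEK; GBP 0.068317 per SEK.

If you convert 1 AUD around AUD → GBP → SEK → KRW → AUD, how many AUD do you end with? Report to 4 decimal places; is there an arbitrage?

0.9689 (arbitrage exists)

Around AUD → GBP → SEK → KRW → AUD: 1 × 0.47897 ÷ 0.068317 × 102.47 × 0.0013486 = 0.968856
Product < 1; profitable direction is AUD → KRW → SEK → GBP → AUD.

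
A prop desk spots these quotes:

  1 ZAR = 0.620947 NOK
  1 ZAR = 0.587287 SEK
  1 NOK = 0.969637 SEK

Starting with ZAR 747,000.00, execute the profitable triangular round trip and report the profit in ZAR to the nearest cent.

Profitable loop is ZAR → NOK → SEK → ZAR:
ZAR 747,000.00 × 0.620947 = NOK 463,847.41
NOK 463,847.41 × 0.969637 = SEK 449,763.61
SEK 449,763.61 ÷ 0.587287 = ZAR 765,832.74
Profit = ZAR 765,832.74 − ZAR 747,000.00

Profit: ZAR 18,832.74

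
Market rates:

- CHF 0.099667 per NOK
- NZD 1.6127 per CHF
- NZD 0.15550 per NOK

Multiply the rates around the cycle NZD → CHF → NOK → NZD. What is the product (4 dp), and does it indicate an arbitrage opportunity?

0.9674 (arbitrage exists)

Around NZD → CHF → NOK → NZD: 1 ÷ 1.6127 ÷ 0.099667 × 0.15550 = 0.967443
Product < 1; profitable direction is NZD → NOK → CHF → NZD.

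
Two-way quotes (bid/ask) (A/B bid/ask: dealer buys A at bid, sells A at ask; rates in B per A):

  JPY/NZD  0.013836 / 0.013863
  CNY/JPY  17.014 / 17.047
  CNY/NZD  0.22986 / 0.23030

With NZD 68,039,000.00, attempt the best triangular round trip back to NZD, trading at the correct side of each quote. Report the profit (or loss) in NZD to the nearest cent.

Best loop NZD → CNY → JPY → NZD:
NZD 68,039,000.00 ÷ 0.23030 (buy CNY at ask) = CNY 295,436,387.32
CNY 295,436,387.32 × 17.014 (sell CNY at bid) = JPY 5,026,554,694
JPY 5,026,554,694 × 0.013836 (sell JPY at bid) = NZD 69,547,410.74

Net profit: NZD 1,508,410.74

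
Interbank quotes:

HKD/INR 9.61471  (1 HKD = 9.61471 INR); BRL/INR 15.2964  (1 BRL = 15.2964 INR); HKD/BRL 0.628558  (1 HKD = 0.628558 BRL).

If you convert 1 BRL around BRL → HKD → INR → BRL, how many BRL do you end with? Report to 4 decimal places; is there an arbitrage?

1.0000 (no arbitrage)

Around BRL → HKD → INR → BRL: 1 ÷ 0.628558 × 9.61471 ÷ 15.2964 = 1.000004
Product ≈ 1 (deviation 0.000%, within rounding noise).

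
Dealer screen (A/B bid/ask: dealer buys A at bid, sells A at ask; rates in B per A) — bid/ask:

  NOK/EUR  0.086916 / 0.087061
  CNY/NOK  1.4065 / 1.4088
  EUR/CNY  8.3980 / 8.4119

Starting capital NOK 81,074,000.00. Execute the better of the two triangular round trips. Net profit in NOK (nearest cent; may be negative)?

Net profit: NOK 2,159,266.45

Best loop NOK → EUR → CNY → NOK:
NOK 81,074,000.00 × 0.086916 (sell NOK at bid) = EUR 7,046,627.78
EUR 7,046,627.78 × 8.3980 (sell EUR at bid) = CNY 59,177,580.13
CNY 59,177,580.13 × 1.4065 (sell CNY at bid) = NOK 83,233,266.45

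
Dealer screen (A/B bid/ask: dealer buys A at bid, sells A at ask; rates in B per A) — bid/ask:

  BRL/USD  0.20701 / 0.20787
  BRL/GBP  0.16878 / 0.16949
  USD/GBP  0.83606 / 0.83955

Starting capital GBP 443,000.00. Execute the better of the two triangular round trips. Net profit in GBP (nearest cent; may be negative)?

Net profit: GBP 9,364.40

Best loop GBP → BRL → USD → GBP:
GBP 443,000.00 ÷ 0.16949 (buy BRL at ask) = BRL 2,613,723.52
BRL 2,613,723.52 × 0.20701 (sell BRL at bid) = USD 541,066.91
USD 541,066.91 × 0.83606 (sell USD at bid) = GBP 452,364.40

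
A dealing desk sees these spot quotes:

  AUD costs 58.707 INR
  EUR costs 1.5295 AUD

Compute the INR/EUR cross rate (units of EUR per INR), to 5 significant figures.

INR/EUR = 0.011137

1 INR ÷ 58.707 = 0.0170337 AUD
0.0170337 AUD ÷ 1.5295 = 0.0111368 EUR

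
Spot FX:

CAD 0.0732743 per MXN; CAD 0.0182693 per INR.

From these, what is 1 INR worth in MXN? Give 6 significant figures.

1 INR × 0.0182693 = 0.0182693 CAD
0.0182693 CAD ÷ 0.0732743 = 0.249328 MXN

INR/MXN = 0.249328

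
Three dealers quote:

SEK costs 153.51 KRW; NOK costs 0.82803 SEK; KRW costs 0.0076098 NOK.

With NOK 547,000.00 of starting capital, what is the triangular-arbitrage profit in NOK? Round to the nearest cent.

Profit: NOK 18,498.35

Profitable loop is NOK → KRW → SEK → NOK:
NOK 547,000.00 ÷ 0.0076098 = KRW 71,880,996
KRW 71,880,996 ÷ 153.51 = SEK 468,249.60
SEK 468,249.60 ÷ 0.82803 = NOK 565,498.35
Profit = NOK 565,498.35 − NOK 547,000.00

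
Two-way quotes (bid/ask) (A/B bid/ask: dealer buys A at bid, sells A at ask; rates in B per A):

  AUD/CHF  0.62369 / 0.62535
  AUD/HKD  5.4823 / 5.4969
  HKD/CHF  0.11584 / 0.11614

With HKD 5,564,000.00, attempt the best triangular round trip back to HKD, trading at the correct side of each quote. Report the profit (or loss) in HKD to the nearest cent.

Best loop HKD → CHF → AUD → HKD:
HKD 5,564,000.00 × 0.11584 (sell HKD at bid) = CHF 644,533.76
CHF 644,533.76 ÷ 0.62535 (buy AUD at ask) = AUD 1,030,676.84
AUD 1,030,676.84 × 5.4823 (sell AUD at bid) = HKD 5,650,479.62

Net profit: HKD 86,479.62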